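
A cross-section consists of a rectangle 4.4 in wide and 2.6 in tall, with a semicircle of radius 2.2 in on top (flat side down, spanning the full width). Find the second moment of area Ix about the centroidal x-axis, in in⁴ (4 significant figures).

Ix ≈ 31.80 in⁴

Break the section into simple shapes (no overlaps), measuring from the bottom-left corner of the bounding box.
Rectangular body: 4.4 × 2.6, A = 11.44 in², y = 1.3 in, Ī = 6.44453 in⁴.
Semicircular cap: semicircle r = 2.2, A = 7.60265 in², y = 3.53371 in, Ī = 2.57112 in⁴.
Centroid: ȳ = ΣA·y / ΣA = 2.19179 in.
Transfer each piece to the centroidal x-axis using Ī + A·d² with d = y − 2.19179:
  rectangular body: d = -0.891794 in → contributes +15.5427 in⁴
  semicircular cap: d = 1.34192 in → contributes +16.2615 in⁴
Total I = 31.8042 in⁴.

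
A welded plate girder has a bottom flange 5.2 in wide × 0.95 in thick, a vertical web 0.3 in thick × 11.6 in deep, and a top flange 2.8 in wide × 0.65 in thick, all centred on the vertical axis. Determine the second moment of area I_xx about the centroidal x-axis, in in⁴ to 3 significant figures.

I_xx ≈ 264 in⁴

Treat the section as a set of non-overlapping primitives; coordinates are from the bounding-box lower-left.
Bottom plate: 5.2 × 0.95, A = 4.94 in², y = 0.475 in, Ī = 0.37153 in⁴.
Web plate: 0.3 × 11.6, A = 3.48 in², y = 6.75 in, Ī = 39.022 in⁴.
Top plate: 2.8 × 0.65, A = 1.82 in², y = 12.875 in, Ī = 0.064079 in⁴.
Centroid: ȳ = ΣA·y / ΣA = 4.8114 in.
Transfer each piece to the centroidal x-axis using Ī + A·d² with d = y − 4.8114:
  bottom plate: d = -4.3364 in → contributes +93.266 in⁴
  web plate: d = 1.9386 in → contributes +52.1 in⁴
  top plate: d = 8.0636 in → contributes +118.4 in⁴
Total I = 263.77 in⁴.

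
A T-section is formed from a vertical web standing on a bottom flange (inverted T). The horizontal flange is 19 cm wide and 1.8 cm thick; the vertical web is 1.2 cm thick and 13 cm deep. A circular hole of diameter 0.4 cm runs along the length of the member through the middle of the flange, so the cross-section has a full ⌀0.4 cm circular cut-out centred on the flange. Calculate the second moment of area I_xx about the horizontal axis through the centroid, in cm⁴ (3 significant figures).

Treat the section as a set of non-overlapping primitives; coordinates are from the bounding-box lower-left.
Flange: 19 × 1.8, A = 34.2 cm², y = 0.9 cm, Ī = 9.234 cm⁴.
Web: 1.2 × 13, A = 15.6 cm², y = 8.3 cm, Ī = 219.7 cm⁴.
Hole (subtracted): ⌀0.4, A = 0.12566 cm², y = 0.9 cm, Ī = 0.0012566 cm⁴.
Centroid: ȳ = ΣA·y / ΣA = 3.2239 cm.
Transfer each piece to the horizontal axis through the centroid using Ī + A·d² with d = y − 3.2239:
  flange: d = -2.3239 cm → contributes +193.94 cm⁴
  web: d = 5.0761 cm → contributes +621.66 cm⁴
  hole: d = -2.3239 cm → contributes −0.67993 cm⁴
Total I = 814.91 cm⁴.

I_xx ≈ 815 cm⁴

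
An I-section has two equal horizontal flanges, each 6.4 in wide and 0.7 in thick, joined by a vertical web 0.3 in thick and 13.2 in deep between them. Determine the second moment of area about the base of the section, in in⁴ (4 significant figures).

I_base ≈ 1179 in⁴

Decompose the section into non-overlapping parts with the origin at the bottom-left of its bounding rectangle.
Bottom flange: 6.4 × 0.7, A = 4.48 in², y = 0.35 in, Ī = 0.182933 in⁴.
Web: 0.3 × 13.2, A = 3.96 in², y = 7.3 in, Ī = 57.4992 in⁴.
Top flange: 6.4 × 0.7, A = 4.48 in², y = 14.25 in, Ī = 0.182933 in⁴.
Transfer each piece to the base of the section using Ī + A·d² with d = y − 0:
  bottom flange: d = 0.35 in → contributes +0.731733 in⁴
  web: d = 7.3 in → contributes +268.528 in⁴
  top flange: d = 14.25 in → contributes +909.903 in⁴
Total I = 1179.16 in⁴.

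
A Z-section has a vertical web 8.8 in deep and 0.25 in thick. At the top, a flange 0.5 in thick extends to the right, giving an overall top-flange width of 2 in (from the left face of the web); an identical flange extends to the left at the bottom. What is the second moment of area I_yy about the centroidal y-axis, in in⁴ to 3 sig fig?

Treat the section as a set of non-overlapping primitives; coordinates are from the bounding-box lower-left.
Web: 0.25 × 8.8, A = 2.2 in², x = 1.875 in, Ī = 0.011458 in⁴.
Top flange (beyond web): 1.75 × 0.5, A = 0.875 in², x = 2.875 in, Ī = 0.22331 in⁴.
Bottom flange (beyond web): 1.75 × 0.5, A = 0.875 in², x = 0.875 in, Ī = 0.22331 in⁴.
Centroid: x̄ = ΣA·x / ΣA = 1.875 in.
Transfer each piece to the centroidal y-axis using Ī + A·d² with d = x − 1.875:
  web: d = 0 in → contributes +0.011458 in⁴
  top flange (beyond web): d = 1 in → contributes +1.0983 in⁴
  bottom flange (beyond web): d = -1 in → contributes +1.0983 in⁴
Total I = 2.2081 in⁴.

I_yy ≈ 2.21 in⁴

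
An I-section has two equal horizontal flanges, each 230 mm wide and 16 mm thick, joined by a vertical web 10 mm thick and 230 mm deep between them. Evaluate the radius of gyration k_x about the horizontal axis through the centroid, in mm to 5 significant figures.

Treat the section as a set of non-overlapping primitives; coordinates are from the bounding-box lower-left.
Bottom flange: 230 × 16, A = 3 680 mm², y = 8 mm, Ī = 78506.67 mm⁴.
Web: 10 × 230, A = 2 300 mm², y = 131 mm, Ī = 10 139 167 mm⁴.
Top flange: 230 × 16, A = 3 680 mm², y = 254 mm, Ī = 78506.67 mm⁴.
By symmetry the centroid is at mid-height, ȳ = 131 mm.
Transfer each piece to the horizontal axis through the centroid using Ī + A·d² with d = y − 131:
  bottom flange: d = -123 mm → contributes +55 753 227 mm⁴
  web: d = 0 mm → contributes +10 139 167 mm⁴
  top flange: d = 123 mm → contributes +55 753 227 mm⁴
Total I = 121 645 620 mm⁴.
Radius of gyration: k = √(I/A) = √(121 645 620 / 9 660) = 112.2173 mm.

k_x ≈ 112.22 mm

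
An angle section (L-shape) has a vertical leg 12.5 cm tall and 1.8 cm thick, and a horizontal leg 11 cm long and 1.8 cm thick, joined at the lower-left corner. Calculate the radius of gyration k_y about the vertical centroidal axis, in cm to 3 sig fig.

Treat the section as a set of non-overlapping primitives; coordinates are from the bounding-box lower-left.
Vertical leg: 1.8 × 12.5, A = 22.5 cm², x = 0.9 cm, Ī = 6.075 cm⁴.
Horizontal leg (remainder): 9.2 × 1.8, A = 16.56 cm², x = 6.4 cm, Ī = 116.8 cm⁴.
Centroid: x̄ = ΣA·x / ΣA = 3.2318 cm.
Transfer each piece to the vertical centroidal axis using Ī + A·d² with d = x − 3.2318:
  vertical leg: d = -2.3318 cm → contributes +128.41 cm⁴
  horizontal leg (remainder): d = 3.1682 cm → contributes +283.02 cm⁴
Total I = 411.44 cm⁴.
Radius of gyration: k = √(I/A) = √(411.44 / 39.06) = 3.2455 cm.

k_y ≈ 3.25 cm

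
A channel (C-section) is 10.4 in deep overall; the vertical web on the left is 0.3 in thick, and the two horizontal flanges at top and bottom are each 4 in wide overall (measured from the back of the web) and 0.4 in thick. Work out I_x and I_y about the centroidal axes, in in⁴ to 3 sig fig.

I_x ≈ 102 in⁴, I_y ≈ 9.48 in⁴

Break the section into simple shapes (no overlaps), measuring from the bottom-left corner of the bounding box.
Web: 0.3 × 10.4, A = 3.12 in², y = 5.2 in, Ī = 28.122 in⁴.
Top flange (beyond web): 3.7 × 0.4, A = 1.48 in², y = 10.2 in, Ī = 0.019733 in⁴.
Bottom flange (beyond web): 3.7 × 0.4, A = 1.48 in², y = 0.2 in, Ī = 0.019733 in⁴.
By symmetry the centroid is at mid-height, ȳ = 5.2 in.
Transfer each piece to the centroidal x-axis using Ī + A·d² with d = y − 5.2:
  web: d = 0 in → contributes +28.122 in⁴
  top flange (beyond web): d = 5 in → contributes +37.02 in⁴
  bottom flange (beyond web): d = -5 in → contributes +37.02 in⁴
Total I = 102.16 in⁴.
For the y-axis: x̄ = 1.1237 in.
Repeating about the centroidal y-axis gives I_y = 9.4761 in⁴.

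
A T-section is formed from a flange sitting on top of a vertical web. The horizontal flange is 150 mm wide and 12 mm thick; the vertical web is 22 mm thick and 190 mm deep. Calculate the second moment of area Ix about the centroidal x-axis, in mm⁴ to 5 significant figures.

Decompose the section into non-overlapping parts with the origin at the bottom-left of its bounding rectangle.
Flange: 150 × 12, A = 1 800 mm², y = 196 mm, Ī = 21 600 mm⁴.
Web: 22 × 190, A = 4 180 mm², y = 95 mm, Ī = 12 574 833 mm⁴.
Centroid: ȳ = ΣA·y / ΣA = 125.4013 mm.
Transfer each piece to the centroidal x-axis using Ī + A·d² with d = y − 125.4013:
  flange: d = 70.59866 mm → contributes +8 993 108 mm⁴
  web: d = -30.40134 mm → contributes +16 438 162 mm⁴
Total I = 25 431 270 mm⁴.

Ix ≈ 2.5431 × 10⁷ mm⁴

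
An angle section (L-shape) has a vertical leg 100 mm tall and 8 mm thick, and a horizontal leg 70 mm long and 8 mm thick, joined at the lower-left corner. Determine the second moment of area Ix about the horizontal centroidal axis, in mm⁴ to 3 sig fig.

Break the section into simple shapes (no overlaps), measuring from the bottom-left corner of the bounding box.
Vertical leg: 8 × 100, A = 800 mm², y = 50 mm, Ī = 666 667 mm⁴.
Horizontal leg (remainder): 62 × 8, A = 496 mm², y = 4 mm, Ī = 2645.3 mm⁴.
Centroid: ȳ = ΣA·y / ΣA = 32.395 mm.
Transfer each piece to the horizontal centroidal axis using Ī + A·d² with d = y − 32.395:
  vertical leg: d = 17.605 mm → contributes +914 614 mm⁴
  horizontal leg (remainder): d = -28.395 mm → contributes +402 560 mm⁴
Total I = 1 317 174 mm⁴.

Ix ≈ 1.32 × 10⁶ mm⁴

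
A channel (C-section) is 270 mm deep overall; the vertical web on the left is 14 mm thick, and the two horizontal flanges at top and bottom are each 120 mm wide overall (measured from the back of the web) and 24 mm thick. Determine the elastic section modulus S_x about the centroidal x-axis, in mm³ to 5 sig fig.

Decompose the section into non-overlapping parts with the origin at the bottom-left of its bounding rectangle.
Web: 14 × 270, A = 3 780 mm², y = 135 mm, Ī = 22 963 500 mm⁴.
Top flange (beyond web): 106 × 24, A = 2 544 mm², y = 258 mm, Ī = 122 112 mm⁴.
Bottom flange (beyond web): 106 × 24, A = 2 544 mm², y = 12 mm, Ī = 122 112 mm⁴.
By symmetry the centroid is at mid-height, ȳ = 135 mm.
Transfer each piece to the centroidal x-axis using Ī + A·d² with d = y − 135:
  web: d = 0 mm → contributes +22 963 500 mm⁴
  top flange (beyond web): d = 123 mm → contributes +38 610 288 mm⁴
  bottom flange (beyond web): d = -123 mm → contributes +38 610 288 mm⁴
Total I = 100 184 076 mm⁴.
Extreme fibre distance c = 135 mm; S = I/c = 742104.3 mm³.

S_x ≈ 7.4210 × 10⁵ mm³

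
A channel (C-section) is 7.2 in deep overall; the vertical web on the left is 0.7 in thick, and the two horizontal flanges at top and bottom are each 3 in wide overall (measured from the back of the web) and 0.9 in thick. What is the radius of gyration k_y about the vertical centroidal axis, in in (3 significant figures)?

Treat the section as a set of non-overlapping primitives; coordinates are from the bounding-box lower-left.
Web: 0.7 × 7.2, A = 5.04 in², x = 0.35 in, Ī = 0.2058 in⁴.
Top flange (beyond web): 2.3 × 0.9, A = 2.07 in², x = 1.85 in, Ī = 0.91253 in⁴.
Bottom flange (beyond web): 2.3 × 0.9, A = 2.07 in², x = 1.85 in, Ī = 0.91253 in⁴.
Centroid: x̄ = ΣA·x / ΣA = 1.0265 in.
Transfer each piece to the vertical centroidal axis using Ī + A·d² with d = x − 1.0265:
  web: d = -0.67647 in → contributes +2.5122 in⁴
  top flange (beyond web): d = 0.82353 in → contributes +2.3164 in⁴
  bottom flange (beyond web): d = 0.82353 in → contributes +2.3164 in⁴
Total I = 7.145 in⁴.
Radius of gyration: k = √(I/A) = √(7.145 / 9.18) = 0.88222 in.

k_y ≈ 0.882 in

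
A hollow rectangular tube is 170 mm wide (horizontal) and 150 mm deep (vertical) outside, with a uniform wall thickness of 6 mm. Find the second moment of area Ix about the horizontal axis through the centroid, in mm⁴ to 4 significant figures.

Break the section into simple shapes (no overlaps), measuring from the bottom-left corner of the bounding box.
Outer rectangle: 170 × 150, A = 25 500 mm², y = 75 mm, Ī = 47 812 500 mm⁴.
Inner void (subtracted): 158 × 138, A = 21 804 mm², y = 75 mm, Ī = 34 602 948 mm⁴.
By symmetry the centroid is at mid-height, ȳ = 75 mm.
All pieces are centred on the horizontal axis through the centroid, so I = ΣĪ (holes subtracted) = 13 209 552 mm⁴.

Ix ≈ 1.321 × 10⁷ mm⁴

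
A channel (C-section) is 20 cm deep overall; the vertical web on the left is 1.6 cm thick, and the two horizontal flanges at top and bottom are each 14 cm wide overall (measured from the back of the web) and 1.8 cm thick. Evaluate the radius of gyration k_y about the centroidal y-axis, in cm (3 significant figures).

Treat the section as a set of non-overlapping primitives; coordinates are from the bounding-box lower-left.
Web: 1.6 × 20, A = 32 cm², x = 0.8 cm, Ī = 6.8267 cm⁴.
Top flange (beyond web): 12.4 × 1.8, A = 22.32 cm², x = 7.8 cm, Ī = 285.99 cm⁴.
Bottom flange (beyond web): 12.4 × 1.8, A = 22.32 cm², x = 7.8 cm, Ī = 285.99 cm⁴.
Centroid: x̄ = ΣA·x / ΣA = 4.8772 cm.
Transfer each piece to the centroidal y-axis using Ī + A·d² with d = x − 4.8772:
  web: d = -4.0772 cm → contributes +538.79 cm⁴
  top flange (beyond web): d = 2.9228 cm → contributes +476.66 cm⁴
  bottom flange (beyond web): d = 2.9228 cm → contributes +476.66 cm⁴
Total I = 1492.1 cm⁴.
Radius of gyration: k = √(I/A) = √(1492.1 / 76.64) = 4.4124 cm.

k_y ≈ 4.41 cm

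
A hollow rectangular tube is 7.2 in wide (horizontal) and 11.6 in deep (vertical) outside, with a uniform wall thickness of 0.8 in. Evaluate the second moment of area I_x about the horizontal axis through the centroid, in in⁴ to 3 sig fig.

Treat the section as a set of non-overlapping primitives; coordinates are from the bounding-box lower-left.
Outer rectangle: 7.2 × 11.6, A = 83.52 in², y = 5.8 in, Ī = 936.54 in⁴.
Inner void (subtracted): 5.6 × 10, A = 56 in², y = 5.8 in, Ī = 466.67 in⁴.
By symmetry the centroid is at mid-height, ȳ = 5.8 in.
All pieces are centred on the horizontal axis through the centroid, so I = ΣĪ (holes subtracted) = 469.87 in⁴.

I_x ≈ 470 in⁴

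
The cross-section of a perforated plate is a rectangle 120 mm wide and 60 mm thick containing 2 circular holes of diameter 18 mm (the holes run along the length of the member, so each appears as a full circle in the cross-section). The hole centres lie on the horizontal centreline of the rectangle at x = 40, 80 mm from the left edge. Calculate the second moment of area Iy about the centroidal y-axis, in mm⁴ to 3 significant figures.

Iy ≈ 8.43 × 10⁶ mm⁴

Decompose the section into non-overlapping parts with the origin at the bottom-left of its bounding rectangle.
Plate: 120 × 60, A = 7 200 mm², x = 60 mm, Ī = 8 640 000 mm⁴.
Hole 1 (subtracted): ⌀18, A = 254.47 mm², x = 40 mm, Ī = 5 153 mm⁴.
Hole 2 (subtracted): ⌀18, A = 254.47 mm², x = 80 mm, Ī = 5 153 mm⁴.
By symmetry the centroid is at mid-width, x̄ = 60 mm.
Transfer each piece to the centroidal y-axis using Ī + A·d² with d = x − 60:
  plate: d = 0 mm → contributes +8 640 000 mm⁴
  hole 1: d = -20 mm → contributes −106 941 mm⁴
  hole 2: d = 20 mm → contributes −106 941 mm⁴
Total I = 8 426 119 mm⁴.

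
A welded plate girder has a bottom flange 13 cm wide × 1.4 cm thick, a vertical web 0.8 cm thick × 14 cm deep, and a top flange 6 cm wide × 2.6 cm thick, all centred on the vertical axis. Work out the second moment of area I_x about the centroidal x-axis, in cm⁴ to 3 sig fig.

I_x ≈ 2350 cm⁴

Treat the section as a set of non-overlapping primitives; coordinates are from the bounding-box lower-left.
Bottom plate: 13 × 1.4, A = 18.2 cm², y = 0.7 cm, Ī = 2.9727 cm⁴.
Web plate: 0.8 × 14, A = 11.2 cm², y = 8.4 cm, Ī = 182.93 cm⁴.
Top plate: 6 × 2.6, A = 15.6 cm², y = 16.7 cm, Ī = 8.788 cm⁴.
Centroid: ȳ = ΣA·y / ΣA = 8.1631 cm.
Transfer each piece to the centroidal x-axis using Ī + A·d² with d = y − 8.1631:
  bottom plate: d = -7.4631 cm → contributes +1016.7 cm⁴
  web plate: d = 0.23689 cm → contributes +183.56 cm⁴
  top plate: d = 8.5369 cm → contributes +1145.7 cm⁴
Total I = 2345.9 cm⁴.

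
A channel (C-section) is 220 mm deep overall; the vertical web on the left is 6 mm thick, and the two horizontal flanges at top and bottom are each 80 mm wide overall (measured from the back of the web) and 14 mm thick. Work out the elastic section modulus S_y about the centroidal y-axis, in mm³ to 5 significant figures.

S_y ≈ 4.2605 × 10⁴ mm³

Split into non-overlapping primitives; take the origin at the lower-left of the bounding box.
Web: 6 × 220, A = 1 320 mm², x = 3 mm, Ī = 3 960 mm⁴.
Top flange (beyond web): 74 × 14, A = 1 036 mm², x = 43 mm, Ī = 472761.3 mm⁴.
Bottom flange (beyond web): 74 × 14, A = 1 036 mm², x = 43 mm, Ī = 472761.3 mm⁴.
Centroid: x̄ = ΣA·x / ΣA = 27.43396 mm.
Transfer each piece to the centroidal y-axis using Ī + A·d² with d = x − 27.43396:
  web: d = -24.43396 mm → contributes +792024.4 mm⁴
  top flange (beyond web): d = 15.56604 mm → contributes +723785.7 mm⁴
  bottom flange (beyond web): d = 15.56604 mm → contributes +723785.7 mm⁴
Total I = 2 239 596 mm⁴.
Extreme fibre distance c = 52.56604 mm; S = I/c = 42605.38 mm³.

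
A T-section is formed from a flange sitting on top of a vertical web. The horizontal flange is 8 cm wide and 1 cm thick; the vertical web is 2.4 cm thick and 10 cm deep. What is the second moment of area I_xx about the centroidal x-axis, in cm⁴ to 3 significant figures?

I_xx ≈ 382 cm⁴

Treat the section as a set of non-overlapping primitives; coordinates are from the bounding-box lower-left.
Flange: 8 × 1, A = 8 cm², y = 10.5 cm, Ī = 0.66667 cm⁴.
Web: 2.4 × 10, A = 24 cm², y = 5 cm, Ī = 200 cm⁴.
Centroid: ȳ = ΣA·y / ΣA = 6.375 cm.
Transfer each piece to the centroidal x-axis using Ī + A·d² with d = y − 6.375:
  flange: d = 4.125 cm → contributes +136.79 cm⁴
  web: d = -1.375 cm → contributes +245.38 cm⁴
Total I = 382.17 cm⁴.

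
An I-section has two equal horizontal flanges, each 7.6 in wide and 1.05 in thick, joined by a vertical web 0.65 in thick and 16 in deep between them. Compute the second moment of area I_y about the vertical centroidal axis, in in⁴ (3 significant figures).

I_y ≈ 77.2 in⁴

Treat the section as a set of non-overlapping primitives; coordinates are from the bounding-box lower-left.
Bottom flange: 7.6 × 1.05, A = 7.98 in², x = 3.8 in, Ī = 38.41 in⁴.
Web: 0.65 × 16, A = 10.4 in², x = 3.8 in, Ī = 0.36617 in⁴.
Top flange: 7.6 × 1.05, A = 7.98 in², x = 3.8 in, Ī = 38.41 in⁴.
By symmetry the centroid is at mid-width, x̄ = 3.8 in.
All pieces are centred on the vertical centroidal axis, so I = ΣĪ = 77.187 in⁴.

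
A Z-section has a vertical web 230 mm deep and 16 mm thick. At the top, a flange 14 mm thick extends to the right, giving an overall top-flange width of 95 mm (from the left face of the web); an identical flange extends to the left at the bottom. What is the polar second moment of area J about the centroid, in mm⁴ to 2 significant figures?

Decompose the section into non-overlapping parts with the origin at the bottom-left of its bounding rectangle.
Web: 16 × 230, A = 3 680 mm², y = 115 mm, Ī = 16 222 667 mm⁴.
Top flange (beyond web): 79 × 14, A = 1 106 mm², y = 223 mm, Ī = 18 065 mm⁴.
Bottom flange (beyond web): 79 × 14, A = 1 106 mm², y = 7 mm, Ī = 18 065 mm⁴.
Centroid: ȳ = ΣA·y / ΣA = 115 mm.
Transfer each piece to the centroidal x-axis using Ī + A·d² with d = y − 115:
  web: d = 0 mm → contributes +16 222 667 mm⁴
  top flange (beyond web): d = 108 mm → contributes +12 918 449 mm⁴
  bottom flange (beyond web): d = -108 mm → contributes +12 918 449 mm⁴
Total I = 42 059 564 mm⁴.
For the y-axis: x̄ = 87 mm.
Repeating about the centroidal y-axis gives I_y = 6 219 756 mm⁴.
Polar second moment: J = I_x + I_y = 48 279 320 mm⁴.

J ≈ 4.8 × 10⁷ mm⁴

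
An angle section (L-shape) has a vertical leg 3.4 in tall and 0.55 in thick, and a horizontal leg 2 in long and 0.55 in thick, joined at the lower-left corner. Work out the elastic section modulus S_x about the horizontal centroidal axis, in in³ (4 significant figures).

S_x ≈ 1.391 in³

Break the section into simple shapes (no overlaps), measuring from the bottom-left corner of the bounding box.
Vertical leg: 0.55 × 3.4, A = 1.87 in², y = 1.7 in, Ī = 1.80143 in⁴.
Horizontal leg (remainder): 1.45 × 0.55, A = 0.7975 in², y = 0.275 in, Ī = 0.0201036 in⁴.
Centroid: ȳ = ΣA·y / ΣA = 1.27397 in.
Transfer each piece to the horizontal centroidal axis using Ī + A·d² with d = y − 1.27397:
  vertical leg: d = 0.426031 in → contributes +2.14084 in⁴
  horizontal leg (remainder): d = -0.998969 in → contributes +0.81596 in⁴
Total I = 2.9568 in⁴.
Extreme fibre distance c = 2.12603 in; S = I/c = 1.39076 in³.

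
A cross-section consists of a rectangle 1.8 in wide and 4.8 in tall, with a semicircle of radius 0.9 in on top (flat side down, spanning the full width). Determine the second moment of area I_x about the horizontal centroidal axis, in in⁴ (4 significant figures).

I_x ≈ 25.24 in⁴

Treat the section as a set of non-overlapping primitives; coordinates are from the bounding-box lower-left.
Rectangular body: 1.8 × 4.8, A = 8.64 in², y = 2.4 in, Ī = 16.5888 in⁴.
Semicircular cap: semicircle r = 0.9, A = 1.27235 in², y = 5.18197 in, Ī = 0.0720115 in⁴.
Centroid: ȳ = ΣA·y / ΣA = 2.75709 in.
Transfer each piece to the horizontal centroidal axis using Ī + A·d² with d = y − 2.75709:
  rectangular body: d = -0.357093 in → contributes +17.6905 in⁴
  semicircular cap: d = 2.42488 in → contributes +7.55345 in⁴
Total I = 25.244 in⁴.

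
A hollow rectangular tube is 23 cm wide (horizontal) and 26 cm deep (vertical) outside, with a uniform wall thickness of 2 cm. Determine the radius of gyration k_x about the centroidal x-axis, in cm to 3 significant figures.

k_x ≈ 9.67 cm

Decompose the section into non-overlapping parts with the origin at the bottom-left of its bounding rectangle.
Outer rectangle: 23 × 26, A = 598 cm², y = 13 cm, Ī = 33 687 cm⁴.
Inner void (subtracted): 19 × 22, A = 418 cm², y = 13 cm, Ī = 16 859 cm⁴.
By symmetry the centroid is at mid-height, ȳ = 13 cm.
All pieces are centred on the centroidal x-axis, so I = ΣĪ (holes subtracted) = 16 828 cm⁴.
Radius of gyration: k = √(I/A) = √(16 828 / 180) = 9.669 cm.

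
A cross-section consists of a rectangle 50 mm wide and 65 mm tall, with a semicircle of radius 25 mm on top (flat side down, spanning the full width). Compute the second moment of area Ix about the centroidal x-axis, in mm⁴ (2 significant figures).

Ix ≈ 2.6 × 10⁶ mm⁴

Split into non-overlapping primitives; take the origin at the lower-left of the bounding box.
Rectangular body: 50 × 65, A = 3 250 mm², y = 32.5 mm, Ī = 1 144 271 mm⁴.
Semicircular cap: semicircle r = 25, A = 981.7 mm², y = 75.61 mm, Ī = 42 874 mm⁴.
Centroid: ȳ = ΣA·y / ΣA = 42.5 mm.
Transfer each piece to the centroidal x-axis using Ī + A·d² with d = y − 42.5:
  rectangular body: d = -10 mm → contributes +1 469 363 mm⁴
  semicircular cap: d = 33.11 mm → contributes +1 119 066 mm⁴
Total I = 2 588 429 mm⁴.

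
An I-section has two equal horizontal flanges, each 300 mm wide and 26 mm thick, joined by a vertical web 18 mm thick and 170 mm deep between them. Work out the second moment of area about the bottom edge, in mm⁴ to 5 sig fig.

I_base ≈ 3.8798 × 10⁸ mm⁴

Split into non-overlapping primitives; take the origin at the lower-left of the bounding box.
Bottom flange: 300 × 26, A = 7 800 mm², y = 13 mm, Ī = 439 400 mm⁴.
Web: 18 × 170, A = 3 060 mm², y = 111 mm, Ī = 7 369 500 mm⁴.
Top flange: 300 × 26, A = 7 800 mm², y = 209 mm, Ī = 439 400 mm⁴.
Transfer each piece to the base of the section using Ī + A·d² with d = y − 0:
  bottom flange: d = 13 mm → contributes +1 757 600 mm⁴
  web: d = 111 mm → contributes +45 071 760 mm⁴
  top flange: d = 209 mm → contributes +341 151 200 mm⁴
Total I = 387 980 560 mm⁴.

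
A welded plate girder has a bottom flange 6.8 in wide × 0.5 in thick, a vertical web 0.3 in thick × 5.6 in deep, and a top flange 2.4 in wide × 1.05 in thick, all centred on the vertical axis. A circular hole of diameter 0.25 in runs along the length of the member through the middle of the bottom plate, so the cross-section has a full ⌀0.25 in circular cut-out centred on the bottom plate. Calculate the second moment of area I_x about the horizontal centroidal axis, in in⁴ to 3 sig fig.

Break the section into simple shapes (no overlaps), measuring from the bottom-left corner of the bounding box.
Bottom plate: 6.8 × 0.5, A = 3.4 in², y = 0.25 in, Ī = 0.070833 in⁴.
Web plate: 0.3 × 5.6, A = 1.68 in², y = 3.3 in, Ī = 4.3904 in⁴.
Top plate: 2.4 × 1.05, A = 2.52 in², y = 6.625 in, Ī = 0.23153 in⁴.
Hole (subtracted): ⌀0.25, A = 0.049087 in², y = 0.25 in, Ī = 0.00019175 in⁴.
Centroid: ȳ = ΣA·y / ΣA = 3.0562 in.
Transfer each piece to the horizontal centroidal axis using Ī + A·d² with d = y − 3.0562:
  bottom plate: d = -2.8062 in → contributes +26.844 in⁴
  web plate: d = 0.24385 in → contributes +4.4903 in⁴
  top plate: d = 3.5688 in → contributes +32.328 in⁴
  hole: d = -2.8062 in → contributes −0.38673 in⁴
Total I = 63.276 in⁴.

I_x ≈ 63.3 in⁴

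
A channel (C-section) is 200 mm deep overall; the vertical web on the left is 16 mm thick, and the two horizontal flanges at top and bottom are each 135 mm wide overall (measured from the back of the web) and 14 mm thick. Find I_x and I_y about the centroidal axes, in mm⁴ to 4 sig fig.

Break the section into simple shapes (no overlaps), measuring from the bottom-left corner of the bounding box.
Web: 16 × 200, A = 3 200 mm², y = 100 mm, Ī = 10 666 667 mm⁴.
Top flange (beyond web): 119 × 14, A = 1 666 mm², y = 193 mm, Ī = 27211.3 mm⁴.
Bottom flange (beyond web): 119 × 14, A = 1 666 mm², y = 7 mm, Ī = 27211.3 mm⁴.
By symmetry the centroid is at mid-height, ȳ = 100 mm.
Transfer each piece to the centroidal x-axis using Ī + A·d² with d = y − 100:
  web: d = 0 mm → contributes +10 666 667 mm⁴
  top flange (beyond web): d = 93 mm → contributes +14 436 445 mm⁴
  bottom flange (beyond web): d = -93 mm → contributes +14 436 445 mm⁴
Total I = 39 539 557 mm⁴.
For the y-axis: x̄ = 42.432 mm.
Repeating about the centroidal y-axis gives I_y = 11 437 622 mm⁴.

I_x ≈ 3.954 × 10⁷ mm⁴, I_y ≈ 1.144 × 10⁷ mm⁴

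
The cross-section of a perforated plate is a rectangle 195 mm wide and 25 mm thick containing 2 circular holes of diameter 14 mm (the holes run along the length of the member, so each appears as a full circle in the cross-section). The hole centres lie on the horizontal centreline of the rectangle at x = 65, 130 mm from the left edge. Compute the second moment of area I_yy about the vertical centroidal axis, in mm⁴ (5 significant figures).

I_yy ≈ 1.5119 × 10⁷ mm⁴

Break the section into simple shapes (no overlaps), measuring from the bottom-left corner of the bounding box.
Plate: 195 × 25, A = 4 875 mm², x = 97.5 mm, Ī = 15 447 656 mm⁴.
Hole 1 (subtracted): ⌀14, A = 153.938 mm², x = 65 mm, Ī = 1885.741 mm⁴.
Hole 2 (subtracted): ⌀14, A = 153.938 mm², x = 130 mm, Ī = 1885.741 mm⁴.
By symmetry the centroid is at mid-width, x̄ = 97.5 mm.
Transfer each piece to the vertical centroidal axis using Ī + A·d² with d = x − 97.5:
  plate: d = 0 mm → contributes +15 447 656 mm⁴
  hole 1: d = -32.5 mm → contributes −164482.8 mm⁴
  hole 2: d = 32.5 mm → contributes −164482.8 mm⁴
Total I = 15 118 691 mm⁴.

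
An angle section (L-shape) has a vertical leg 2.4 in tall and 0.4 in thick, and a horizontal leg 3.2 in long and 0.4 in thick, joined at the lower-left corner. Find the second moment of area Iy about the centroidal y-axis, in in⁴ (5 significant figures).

Iy ≈ 2.0679 in⁴

Decompose the section into non-overlapping parts with the origin at the bottom-left of its bounding rectangle.
Vertical leg: 0.4 × 2.4, A = 0.96 in², x = 0.2 in, Ī = 0.0128 in⁴.
Horizontal leg (remainder): 2.8 × 0.4, A = 1.12 in², x = 1.8 in, Ī = 0.7317333 in⁴.
Centroid: x̄ = ΣA·x / ΣA = 1.061538 in.
Transfer each piece to the centroidal y-axis using Ī + A·d² with d = x − 1.061538:
  vertical leg: d = -0.8615385 in → contributes +0.7253586 in⁴
  horizontal leg (remainder): d = 0.7384615 in → contributes +1.342498 in⁴
Total I = 2.067856 in⁴.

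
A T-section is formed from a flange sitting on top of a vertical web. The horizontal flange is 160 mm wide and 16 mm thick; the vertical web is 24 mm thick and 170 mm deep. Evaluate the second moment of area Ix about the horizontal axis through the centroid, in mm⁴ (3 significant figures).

Split into non-overlapping primitives; take the origin at the lower-left of the bounding box.
Flange: 160 × 16, A = 2 560 mm², y = 178 mm, Ī = 54 613 mm⁴.
Web: 24 × 170, A = 4 080 mm², y = 85 mm, Ī = 9 826 000 mm⁴.
Centroid: ȳ = ΣA·y / ΣA = 120.86 mm.
Transfer each piece to the horizontal axis through the centroid using Ī + A·d² with d = y − 120.86:
  flange: d = 57.145 mm → contributes +8 414 301 mm⁴
  web: d = -35.855 mm → contributes +15 071 294 mm⁴
Total I = 23 485 595 mm⁴.

Ix ≈ 2.35 × 10⁷ mm⁴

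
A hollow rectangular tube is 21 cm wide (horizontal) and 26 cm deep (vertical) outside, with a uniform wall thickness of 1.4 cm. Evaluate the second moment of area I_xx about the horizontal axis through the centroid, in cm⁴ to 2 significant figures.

Treat the section as a set of non-overlapping primitives; coordinates are from the bounding-box lower-left.
Outer rectangle: 21 × 26, A = 546 cm², y = 13 cm, Ī = 30 758 cm⁴.
Inner void (subtracted): 18.2 × 23.2, A = 422.2 cm², y = 13 cm, Ī = 18 939 cm⁴.
By symmetry the centroid is at mid-height, ȳ = 13 cm.
All pieces are centred on the horizontal axis through the centroid, so I = ΣĪ (holes subtracted) = 11 819 cm⁴.

I_xx ≈ 1.2 × 10⁴ cm⁴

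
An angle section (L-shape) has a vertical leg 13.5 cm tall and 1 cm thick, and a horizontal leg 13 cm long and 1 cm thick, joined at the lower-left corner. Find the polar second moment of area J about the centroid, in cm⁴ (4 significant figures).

J ≈ 867.7 cm⁴

Treat the section as a set of non-overlapping primitives; coordinates are from the bounding-box lower-left.
Vertical leg: 1 × 13.5, A = 13.5 cm², y = 6.75 cm, Ī = 205.031 cm⁴.
Horizontal leg (remainder): 12 × 1, A = 12 cm², y = 0.5 cm, Ī = 1 cm⁴.
Centroid: ȳ = ΣA·y / ΣA = 3.80882 cm.
Transfer each piece to the centroidal x-axis using Ī + A·d² with d = y − 3.80882:
  vertical leg: d = 2.94118 cm → contributes +321.813 cm⁴
  horizontal leg (remainder): d = -3.30882 cm → contributes +132.38 cm⁴
Total I = 454.193 cm⁴.
For the y-axis: x̄ = 3.55882 cm.
Repeating about the centroidal y-axis gives I_y = 413.537 cm⁴.
Polar second moment: J = I_x + I_y = 867.73 cm⁴.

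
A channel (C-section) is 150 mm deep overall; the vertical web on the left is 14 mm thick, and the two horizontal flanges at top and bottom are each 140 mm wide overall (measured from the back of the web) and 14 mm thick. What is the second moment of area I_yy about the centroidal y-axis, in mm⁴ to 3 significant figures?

I_yy ≈ 1.12 × 10⁷ mm⁴

Treat the section as a set of non-overlapping primitives; coordinates are from the bounding-box lower-left.
Web: 14 × 150, A = 2 100 mm², x = 7 mm, Ī = 34 300 mm⁴.
Top flange (beyond web): 126 × 14, A = 1 764 mm², x = 77 mm, Ī = 2 333 772 mm⁴.
Bottom flange (beyond web): 126 × 14, A = 1 764 mm², x = 77 mm, Ī = 2 333 772 mm⁴.
Centroid: x̄ = ΣA·x / ΣA = 50.881 mm.
Transfer each piece to the centroidal y-axis using Ī + A·d² with d = x − 50.881:
  web: d = -43.881 mm → contributes +4 077 864 mm⁴
  top flange (beyond web): d = 26.119 mm → contributes +3 537 214 mm⁴
  bottom flange (beyond web): d = 26.119 mm → contributes +3 537 214 mm⁴
Total I = 11 152 292 mm⁴.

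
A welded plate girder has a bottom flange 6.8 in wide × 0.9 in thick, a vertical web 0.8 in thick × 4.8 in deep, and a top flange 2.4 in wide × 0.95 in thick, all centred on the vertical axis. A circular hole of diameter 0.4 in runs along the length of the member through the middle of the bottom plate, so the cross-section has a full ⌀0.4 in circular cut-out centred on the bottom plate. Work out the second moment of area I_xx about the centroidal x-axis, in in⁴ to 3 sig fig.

Treat the section as a set of non-overlapping primitives; coordinates are from the bounding-box lower-left.
Bottom plate: 6.8 × 0.9, A = 6.12 in², y = 0.45 in, Ī = 0.4131 in⁴.
Web plate: 0.8 × 4.8, A = 3.84 in², y = 3.3 in, Ī = 7.3728 in⁴.
Top plate: 2.4 × 0.95, A = 2.28 in², y = 6.175 in, Ī = 0.17148 in⁴.
Hole (subtracted): ⌀0.4, A = 0.12566 in², y = 0.45 in, Ī = 0.0012566 in⁴.
Centroid: ȳ = ΣA·y / ΣA = 2.4309 in.
Transfer each piece to the centroidal x-axis using Ī + A·d² with d = y − 2.4309:
  bottom plate: d = -1.9809 in → contributes +24.427 in⁴
  web plate: d = 0.86912 in → contributes +10.273 in⁴
  top plate: d = 3.7441 in → contributes +32.134 in⁴
  hole: d = -1.9809 in → contributes −0.49434 in⁴
Total I = 66.34 in⁴.

I_xx ≈ 66.3 in⁴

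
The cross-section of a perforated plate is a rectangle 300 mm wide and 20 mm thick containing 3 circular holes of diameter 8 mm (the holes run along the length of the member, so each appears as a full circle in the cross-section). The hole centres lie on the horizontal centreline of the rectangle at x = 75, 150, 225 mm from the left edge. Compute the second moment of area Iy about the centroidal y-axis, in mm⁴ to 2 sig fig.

Iy ≈ 4.4 × 10⁷ mm⁴

Decompose the section into non-overlapping parts with the origin at the bottom-left of its bounding rectangle.
Plate: 300 × 20, A = 6 000 mm², x = 150 mm, Ī = 45 000 000 mm⁴.
Hole 1 (subtracted): ⌀8, A = 50.27 mm², x = 75 mm, Ī = 201.1 mm⁴.
Hole 2 (subtracted): ⌀8, A = 50.27 mm², x = 150 mm, Ī = 201.1 mm⁴.
Hole 3 (subtracted): ⌀8, A = 50.27 mm², x = 225 mm, Ī = 201.1 mm⁴.
By symmetry the centroid is at mid-width, x̄ = 150 mm.
Transfer each piece to the centroidal y-axis using Ī + A·d² with d = x − 150:
  plate: d = 0 mm → contributes +45 000 000 mm⁴
  hole 1: d = -75 mm → contributes −282 944 mm⁴
  hole 2: d = 0 mm → contributes −201.1 mm⁴
  hole 3: d = 75 mm → contributes −282 944 mm⁴
Total I = 44 433 910 mm⁴.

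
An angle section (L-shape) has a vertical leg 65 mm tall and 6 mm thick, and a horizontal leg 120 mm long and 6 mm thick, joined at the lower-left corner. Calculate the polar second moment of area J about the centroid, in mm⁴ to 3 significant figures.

J ≈ 1.99 × 10⁶ mm⁴

Break the section into simple shapes (no overlaps), measuring from the bottom-left corner of the bounding box.
Vertical leg: 6 × 65, A = 390 mm², y = 32.5 mm, Ī = 137 313 mm⁴.
Horizontal leg (remainder): 114 × 6, A = 684 mm², y = 3 mm, Ī = 2 052 mm⁴.
Centroid: ȳ = ΣA·y / ΣA = 13.712 mm.
Transfer each piece to the centroidal x-axis using Ī + A·d² with d = y − 13.712:
  vertical leg: d = 18.788 mm → contributes +274 974 mm⁴
  horizontal leg (remainder): d = -10.712 mm → contributes +80 543 mm⁴
Total I = 355 517 mm⁴.
For the y-axis: x̄ = 41.212 mm.
Repeating about the centroidal y-axis gives I_y = 1 636 110 mm⁴.
Polar second moment: J = I_x + I_y = 1 991 627 mm⁴.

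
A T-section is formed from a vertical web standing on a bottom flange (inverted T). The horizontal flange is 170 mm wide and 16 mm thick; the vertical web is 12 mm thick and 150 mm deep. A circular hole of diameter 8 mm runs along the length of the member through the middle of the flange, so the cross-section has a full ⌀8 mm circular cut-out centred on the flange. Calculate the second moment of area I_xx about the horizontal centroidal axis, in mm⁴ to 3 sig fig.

I_xx ≈ 1.08 × 10⁷ mm⁴

Decompose the section into non-overlapping parts with the origin at the bottom-left of its bounding rectangle.
Flange: 170 × 16, A = 2 720 mm², y = 8 mm, Ī = 58 027 mm⁴.
Web: 12 × 150, A = 1 800 mm², y = 91 mm, Ī = 3 375 000 mm⁴.
Hole (subtracted): ⌀8, A = 50.265 mm², y = 8 mm, Ī = 201.06 mm⁴.
Centroid: ȳ = ΣA·y / ΣA = 41.425 mm.
Transfer each piece to the horizontal centroidal axis using Ī + A·d² with d = y − 41.425:
  flange: d = -33.425 mm → contributes +3 096 858 mm⁴
  web: d = 49.575 mm → contributes +7 798 860 mm⁴
  hole: d = -33.425 mm → contributes −56 359 mm⁴
Total I = 10 839 360 mm⁴.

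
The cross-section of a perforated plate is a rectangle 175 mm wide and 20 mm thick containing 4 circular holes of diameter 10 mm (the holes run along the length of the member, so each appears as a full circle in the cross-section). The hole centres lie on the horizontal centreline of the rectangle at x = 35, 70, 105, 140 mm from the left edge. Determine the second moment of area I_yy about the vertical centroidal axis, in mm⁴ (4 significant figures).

Split into non-overlapping primitives; take the origin at the lower-left of the bounding box.
Plate: 175 × 20, A = 3 500 mm², x = 87.5 mm, Ī = 8 932 292 mm⁴.
Hole 1 (subtracted): ⌀10, A = 78.5398 mm², x = 35 mm, Ī = 490.874 mm⁴.
Hole 2 (subtracted): ⌀10, A = 78.5398 mm², x = 70 mm, Ī = 490.874 mm⁴.
Hole 3 (subtracted): ⌀10, A = 78.5398 mm², x = 105 mm, Ī = 490.874 mm⁴.
Hole 4 (subtracted): ⌀10, A = 78.5398 mm², x = 140 mm, Ī = 490.874 mm⁴.
By symmetry the centroid is at mid-width, x̄ = 87.5 mm.
Transfer each piece to the vertical centroidal axis using Ī + A·d² with d = x − 87.5:
  plate: d = 0 mm → contributes +8 932 292 mm⁴
  hole 1: d = -52.5 mm → contributes −216 966 mm⁴
  hole 2: d = -17.5 mm → contributes −24543.7 mm⁴
  hole 3: d = 17.5 mm → contributes −24543.7 mm⁴
  hole 4: d = 52.5 mm → contributes −216 966 mm⁴
Total I = 8 449 272 mm⁴.

I_yy ≈ 8.449 × 10⁶ mm⁴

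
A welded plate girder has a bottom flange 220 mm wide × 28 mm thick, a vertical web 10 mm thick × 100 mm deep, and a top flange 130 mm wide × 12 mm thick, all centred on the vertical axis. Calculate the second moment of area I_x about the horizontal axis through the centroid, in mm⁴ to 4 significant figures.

Treat the section as a set of non-overlapping primitives; coordinates are from the bounding-box lower-left.
Bottom plate: 220 × 28, A = 6 160 mm², y = 14 mm, Ī = 402 453 mm⁴.
Web plate: 10 × 100, A = 1 000 mm², y = 78 mm, Ī = 833 333 mm⁴.
Top plate: 130 × 12, A = 1 560 mm², y = 134 mm, Ī = 18 720 mm⁴.
Centroid: ȳ = ΣA·y / ΣA = 42.8073 mm.
Transfer each piece to the horizontal axis through the centroid using Ī + A·d² with d = y − 42.8073:
  bottom plate: d = -28.8073 mm → contributes +5 514 408 mm⁴
  web plate: d = 35.1927 mm → contributes +2 071 857 mm⁴
  top plate: d = 91.1927 mm → contributes +12 991 838 mm⁴
Total I = 20 578 103 mm⁴.

I_x ≈ 2.058 × 10⁷ mm⁴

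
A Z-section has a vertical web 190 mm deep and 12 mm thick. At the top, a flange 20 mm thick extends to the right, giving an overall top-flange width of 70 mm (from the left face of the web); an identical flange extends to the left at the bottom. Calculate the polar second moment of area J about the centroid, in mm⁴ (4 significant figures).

Break the section into simple shapes (no overlaps), measuring from the bottom-left corner of the bounding box.
Web: 12 × 190, A = 2 280 mm², y = 95 mm, Ī = 6 859 000 mm⁴.
Top flange (beyond web): 58 × 20, A = 1 160 mm², y = 180 mm, Ī = 38666.7 mm⁴.
Bottom flange (beyond web): 58 × 20, A = 1 160 mm², y = 10 mm, Ī = 38666.7 mm⁴.
Centroid: ȳ = ΣA·y / ΣA = 95 mm.
Transfer each piece to the centroidal x-axis using Ī + A·d² with d = y − 95:
  web: d = 0 mm → contributes +6 859 000 mm⁴
  top flange (beyond web): d = 85 mm → contributes +8 419 667 mm⁴
  bottom flange (beyond web): d = -85 mm → contributes +8 419 667 mm⁴
Total I = 23 698 333 mm⁴.
For the y-axis: x̄ = 64 mm.
Repeating about the centroidal y-axis gives I_y = 3 519 733 mm⁴.
Polar second moment: J = I_x + I_y = 27 218 067 mm⁴.

J ≈ 2.722 × 10⁷ mm⁴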